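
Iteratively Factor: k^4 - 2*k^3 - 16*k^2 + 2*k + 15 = (k - 5)*(k^3 + 3*k^2 - k - 3) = (k - 5)*(k + 3)*(k^2 - 1) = (k - 5)*(k - 1)*(k + 3)*(k + 1)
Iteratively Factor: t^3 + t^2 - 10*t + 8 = (t - 2)*(t^2 + 3*t - 4) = (t - 2)*(t + 4)*(t - 1)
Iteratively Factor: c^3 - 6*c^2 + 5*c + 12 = (c - 3)*(c^2 - 3*c - 4) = (c - 3)*(c + 1)*(c - 4)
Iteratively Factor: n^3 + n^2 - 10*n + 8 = (n - 1)*(n^2 + 2*n - 8) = (n - 2)*(n - 1)*(n + 4)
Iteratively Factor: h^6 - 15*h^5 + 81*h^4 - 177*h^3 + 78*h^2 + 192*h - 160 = (h + 1)*(h^5 - 16*h^4 + 97*h^3 - 274*h^2 + 352*h - 160) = (h - 4)*(h + 1)*(h^4 - 12*h^3 + 49*h^2 - 78*h + 40) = (h - 4)^2*(h + 1)*(h^3 - 8*h^2 + 17*h - 10) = (h - 5)*(h - 4)^2*(h + 1)*(h^2 - 3*h + 2) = (h - 5)*(h - 4)^2*(h - 2)*(h + 1)*(h - 1)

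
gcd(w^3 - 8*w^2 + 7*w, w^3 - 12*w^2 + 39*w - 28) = w^2 - 8*w + 7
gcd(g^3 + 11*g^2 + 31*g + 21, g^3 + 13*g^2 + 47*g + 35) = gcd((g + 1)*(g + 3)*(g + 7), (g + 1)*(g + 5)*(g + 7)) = g^2 + 8*g + 7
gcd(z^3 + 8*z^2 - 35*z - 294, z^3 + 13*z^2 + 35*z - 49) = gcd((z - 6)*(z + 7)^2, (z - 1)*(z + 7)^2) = z^2 + 14*z + 49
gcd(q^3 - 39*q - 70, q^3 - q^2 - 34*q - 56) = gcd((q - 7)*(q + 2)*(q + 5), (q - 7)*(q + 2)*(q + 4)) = q^2 - 5*q - 14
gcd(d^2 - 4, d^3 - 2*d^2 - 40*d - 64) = d + 2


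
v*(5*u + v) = 5*u*v + v^2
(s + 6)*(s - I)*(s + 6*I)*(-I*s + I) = -I*s^4 + 5*s^3 - 5*I*s^3 + 25*s^2 - 30*s - 30*I*s + 36*I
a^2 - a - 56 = (a - 8)*(a + 7)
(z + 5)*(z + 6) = z^2 + 11*z + 30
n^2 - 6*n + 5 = (n - 5)*(n - 1)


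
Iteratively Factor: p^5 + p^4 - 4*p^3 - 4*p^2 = (p)*(p^4 + p^3 - 4*p^2 - 4*p) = p*(p + 1)*(p^3 - 4*p) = p^2*(p + 1)*(p^2 - 4) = p^2*(p + 1)*(p + 2)*(p - 2)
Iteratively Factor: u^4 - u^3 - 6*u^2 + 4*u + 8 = (u - 2)*(u^3 + u^2 - 4*u - 4) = (u - 2)^2*(u^2 + 3*u + 2) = (u - 2)^2*(u + 1)*(u + 2)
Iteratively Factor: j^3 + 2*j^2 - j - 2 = (j - 1)*(j^2 + 3*j + 2) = (j - 1)*(j + 2)*(j + 1)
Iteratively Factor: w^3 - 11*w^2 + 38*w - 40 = (w - 2)*(w^2 - 9*w + 20) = (w - 5)*(w - 2)*(w - 4)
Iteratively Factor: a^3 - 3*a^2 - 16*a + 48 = (a - 3)*(a^2 - 16) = (a - 4)*(a - 3)*(a + 4)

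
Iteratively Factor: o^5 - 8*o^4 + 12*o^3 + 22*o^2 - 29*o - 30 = (o - 2)*(o^4 - 6*o^3 + 22*o + 15) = (o - 2)*(o + 1)*(o^3 - 7*o^2 + 7*o + 15) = (o - 3)*(o - 2)*(o + 1)*(o^2 - 4*o - 5) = (o - 5)*(o - 3)*(o - 2)*(o + 1)*(o + 1)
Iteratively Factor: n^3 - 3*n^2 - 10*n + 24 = (n - 2)*(n^2 - n - 12) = (n - 2)*(n + 3)*(n - 4)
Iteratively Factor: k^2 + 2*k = (k + 2)*(k)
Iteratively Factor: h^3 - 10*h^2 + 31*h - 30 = (h - 2)*(h^2 - 8*h + 15) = (h - 5)*(h - 2)*(h - 3)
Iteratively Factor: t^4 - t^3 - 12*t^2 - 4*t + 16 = (t - 4)*(t^3 + 3*t^2 - 4) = (t - 4)*(t - 1)*(t^2 + 4*t + 4) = (t - 4)*(t - 1)*(t + 2)*(t + 2)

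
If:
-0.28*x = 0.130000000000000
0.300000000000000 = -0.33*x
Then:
No Solution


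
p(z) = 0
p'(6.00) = 0.00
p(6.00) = 0.00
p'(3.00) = 0.00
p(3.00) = 0.00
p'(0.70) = 0.00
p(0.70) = 0.00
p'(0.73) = 0.00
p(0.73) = 0.00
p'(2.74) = 0.00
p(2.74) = 0.00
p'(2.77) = 0.00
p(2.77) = 0.00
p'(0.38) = 0.00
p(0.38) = 0.00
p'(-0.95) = 0.00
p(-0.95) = 0.00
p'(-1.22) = 0.00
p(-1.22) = 0.00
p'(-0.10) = 0.00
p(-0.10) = 0.00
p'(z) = 0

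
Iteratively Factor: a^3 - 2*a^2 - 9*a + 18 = (a + 3)*(a^2 - 5*a + 6) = (a - 3)*(a + 3)*(a - 2)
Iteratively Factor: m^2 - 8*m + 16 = (m - 4)*(m - 4)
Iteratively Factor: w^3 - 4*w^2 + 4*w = (w - 2)*(w^2 - 2*w) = w*(w - 2)*(w - 2)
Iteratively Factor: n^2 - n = (n - 1)*(n)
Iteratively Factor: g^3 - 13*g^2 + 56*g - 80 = (g - 5)*(g^2 - 8*g + 16) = (g - 5)*(g - 4)*(g - 4)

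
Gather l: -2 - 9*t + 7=5 - 9*t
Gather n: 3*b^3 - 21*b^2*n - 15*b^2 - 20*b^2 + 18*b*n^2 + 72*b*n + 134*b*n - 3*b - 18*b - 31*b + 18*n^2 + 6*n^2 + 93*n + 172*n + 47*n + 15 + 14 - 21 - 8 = 3*b^3 - 35*b^2 - 52*b + n^2*(18*b + 24) + n*(-21*b^2 + 206*b + 312)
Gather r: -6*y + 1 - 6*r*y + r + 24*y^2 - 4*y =r*(1 - 6*y) + 24*y^2 - 10*y + 1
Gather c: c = c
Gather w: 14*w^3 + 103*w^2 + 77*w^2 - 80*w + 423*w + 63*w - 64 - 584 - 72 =14*w^3 + 180*w^2 + 406*w - 720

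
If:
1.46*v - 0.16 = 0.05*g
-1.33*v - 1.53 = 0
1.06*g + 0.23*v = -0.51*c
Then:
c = 76.99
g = -36.79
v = -1.15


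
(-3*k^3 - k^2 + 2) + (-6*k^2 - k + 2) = -3*k^3 - 7*k^2 - k + 4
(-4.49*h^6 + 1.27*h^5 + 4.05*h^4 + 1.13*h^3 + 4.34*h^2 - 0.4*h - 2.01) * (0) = 0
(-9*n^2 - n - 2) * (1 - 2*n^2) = 18*n^4 + 2*n^3 - 5*n^2 - n - 2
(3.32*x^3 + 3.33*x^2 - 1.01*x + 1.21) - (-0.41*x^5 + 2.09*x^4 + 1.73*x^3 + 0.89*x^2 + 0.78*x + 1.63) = 0.41*x^5 - 2.09*x^4 + 1.59*x^3 + 2.44*x^2 - 1.79*x - 0.42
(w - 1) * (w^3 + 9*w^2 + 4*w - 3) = w^4 + 8*w^3 - 5*w^2 - 7*w + 3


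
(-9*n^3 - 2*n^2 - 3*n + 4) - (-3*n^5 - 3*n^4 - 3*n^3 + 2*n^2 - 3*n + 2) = 3*n^5 + 3*n^4 - 6*n^3 - 4*n^2 + 2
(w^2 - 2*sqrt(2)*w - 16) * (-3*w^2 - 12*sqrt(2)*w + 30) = -3*w^4 - 6*sqrt(2)*w^3 + 126*w^2 + 132*sqrt(2)*w - 480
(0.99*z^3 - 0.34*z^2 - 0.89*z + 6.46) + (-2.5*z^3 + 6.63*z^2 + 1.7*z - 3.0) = -1.51*z^3 + 6.29*z^2 + 0.81*z + 3.46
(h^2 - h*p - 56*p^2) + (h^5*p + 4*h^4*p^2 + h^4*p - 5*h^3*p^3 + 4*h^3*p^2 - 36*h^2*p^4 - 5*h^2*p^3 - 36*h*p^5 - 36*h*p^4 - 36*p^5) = h^5*p + 4*h^4*p^2 + h^4*p - 5*h^3*p^3 + 4*h^3*p^2 - 36*h^2*p^4 - 5*h^2*p^3 + h^2 - 36*h*p^5 - 36*h*p^4 - h*p - 36*p^5 - 56*p^2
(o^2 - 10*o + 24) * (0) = 0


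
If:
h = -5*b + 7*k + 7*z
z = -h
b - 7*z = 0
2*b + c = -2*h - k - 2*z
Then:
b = 7*z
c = -125*z/7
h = -z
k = 27*z/7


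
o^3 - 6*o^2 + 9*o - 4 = (o - 4)*(o - 1)^2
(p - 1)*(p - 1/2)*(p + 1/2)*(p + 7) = p^4 + 6*p^3 - 29*p^2/4 - 3*p/2 + 7/4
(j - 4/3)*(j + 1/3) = j^2 - j - 4/9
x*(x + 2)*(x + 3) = x^3 + 5*x^2 + 6*x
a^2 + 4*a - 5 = (a - 1)*(a + 5)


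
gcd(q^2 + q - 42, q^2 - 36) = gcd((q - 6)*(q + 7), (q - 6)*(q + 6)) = q - 6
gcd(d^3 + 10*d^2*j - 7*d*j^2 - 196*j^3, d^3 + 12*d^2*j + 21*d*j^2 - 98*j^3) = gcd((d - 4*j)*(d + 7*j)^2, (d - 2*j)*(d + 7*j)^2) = d^2 + 14*d*j + 49*j^2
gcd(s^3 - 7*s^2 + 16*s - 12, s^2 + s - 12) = s - 3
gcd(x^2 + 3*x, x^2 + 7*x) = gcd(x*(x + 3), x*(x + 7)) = x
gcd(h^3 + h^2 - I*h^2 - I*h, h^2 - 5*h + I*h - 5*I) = 1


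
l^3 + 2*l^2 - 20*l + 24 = (l - 2)^2*(l + 6)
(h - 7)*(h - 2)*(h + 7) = h^3 - 2*h^2 - 49*h + 98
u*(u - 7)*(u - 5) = u^3 - 12*u^2 + 35*u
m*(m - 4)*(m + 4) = m^3 - 16*m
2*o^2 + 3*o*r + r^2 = (o + r)*(2*o + r)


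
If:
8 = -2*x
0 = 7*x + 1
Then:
No Solution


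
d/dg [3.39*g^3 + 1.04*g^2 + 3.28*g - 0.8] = 10.17*g^2 + 2.08*g + 3.28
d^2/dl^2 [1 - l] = 0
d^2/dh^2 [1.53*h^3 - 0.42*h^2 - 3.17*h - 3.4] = 9.18*h - 0.84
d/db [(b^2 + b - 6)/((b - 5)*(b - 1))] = (-7*b^2 + 22*b - 31)/(b^4 - 12*b^3 + 46*b^2 - 60*b + 25)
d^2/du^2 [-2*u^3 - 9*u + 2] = -12*u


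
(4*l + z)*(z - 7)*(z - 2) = 4*l*z^2 - 36*l*z + 56*l + z^3 - 9*z^2 + 14*z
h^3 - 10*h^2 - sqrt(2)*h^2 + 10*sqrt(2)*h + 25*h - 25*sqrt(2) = (h - 5)^2*(h - sqrt(2))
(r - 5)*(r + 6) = r^2 + r - 30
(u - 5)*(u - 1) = u^2 - 6*u + 5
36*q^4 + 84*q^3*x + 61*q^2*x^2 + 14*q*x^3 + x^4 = (q + x)^2*(6*q + x)^2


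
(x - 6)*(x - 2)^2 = x^3 - 10*x^2 + 28*x - 24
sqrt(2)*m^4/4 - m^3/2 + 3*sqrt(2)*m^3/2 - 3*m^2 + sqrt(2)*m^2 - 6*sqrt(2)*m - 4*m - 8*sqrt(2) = (m/2 + 1)*(m + 4)*(m - 2*sqrt(2))*(sqrt(2)*m/2 + 1)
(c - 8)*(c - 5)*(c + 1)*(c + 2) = c^4 - 10*c^3 + 3*c^2 + 94*c + 80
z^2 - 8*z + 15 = (z - 5)*(z - 3)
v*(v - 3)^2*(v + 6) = v^4 - 27*v^2 + 54*v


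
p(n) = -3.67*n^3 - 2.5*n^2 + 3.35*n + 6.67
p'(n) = -11.01*n^2 - 5.0*n + 3.35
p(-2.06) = 21.24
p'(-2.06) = -33.07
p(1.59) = -9.08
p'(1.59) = -32.43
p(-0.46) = 4.96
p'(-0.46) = 3.32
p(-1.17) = 5.21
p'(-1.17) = -5.87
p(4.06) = -266.55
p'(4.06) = -198.43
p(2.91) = -95.19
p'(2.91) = -104.43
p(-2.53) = 41.63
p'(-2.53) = -54.47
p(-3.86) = 167.56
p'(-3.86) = -141.39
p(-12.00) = 5948.23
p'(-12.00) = -1522.09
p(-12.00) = 5948.23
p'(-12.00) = -1522.09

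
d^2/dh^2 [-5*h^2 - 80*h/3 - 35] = -10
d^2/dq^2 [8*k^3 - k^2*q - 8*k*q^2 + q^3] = -16*k + 6*q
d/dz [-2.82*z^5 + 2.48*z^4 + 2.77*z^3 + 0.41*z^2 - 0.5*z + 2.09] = -14.1*z^4 + 9.92*z^3 + 8.31*z^2 + 0.82*z - 0.5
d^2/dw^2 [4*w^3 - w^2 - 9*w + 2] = 24*w - 2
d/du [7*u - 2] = 7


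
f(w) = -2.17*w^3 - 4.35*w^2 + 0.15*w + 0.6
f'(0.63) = -7.91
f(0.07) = 0.59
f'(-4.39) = -87.12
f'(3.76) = -124.60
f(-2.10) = 1.20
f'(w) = -6.51*w^2 - 8.7*w + 0.15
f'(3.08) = -88.40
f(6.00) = -623.82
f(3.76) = -175.69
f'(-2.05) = -9.37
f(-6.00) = 311.82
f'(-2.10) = -10.29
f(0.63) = -1.57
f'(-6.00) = -182.01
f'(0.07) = -0.49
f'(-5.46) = -146.42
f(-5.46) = 223.31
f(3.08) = -103.61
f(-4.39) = 99.70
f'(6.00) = -286.41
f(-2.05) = 0.71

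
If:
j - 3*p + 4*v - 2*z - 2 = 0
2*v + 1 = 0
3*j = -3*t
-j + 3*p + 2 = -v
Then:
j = -t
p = -t/3 - 1/2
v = -1/2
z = -5/4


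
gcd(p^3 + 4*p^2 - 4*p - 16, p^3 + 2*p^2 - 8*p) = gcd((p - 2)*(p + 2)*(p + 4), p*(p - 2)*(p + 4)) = p^2 + 2*p - 8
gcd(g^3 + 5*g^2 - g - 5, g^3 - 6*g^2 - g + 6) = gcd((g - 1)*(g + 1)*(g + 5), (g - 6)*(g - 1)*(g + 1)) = g^2 - 1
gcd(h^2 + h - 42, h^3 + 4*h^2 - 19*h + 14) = h + 7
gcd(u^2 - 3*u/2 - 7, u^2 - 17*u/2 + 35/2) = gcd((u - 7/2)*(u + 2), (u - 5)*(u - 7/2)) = u - 7/2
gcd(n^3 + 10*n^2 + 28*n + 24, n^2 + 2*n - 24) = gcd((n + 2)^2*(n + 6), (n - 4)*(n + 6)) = n + 6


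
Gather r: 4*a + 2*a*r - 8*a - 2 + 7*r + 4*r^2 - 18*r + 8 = -4*a + 4*r^2 + r*(2*a - 11) + 6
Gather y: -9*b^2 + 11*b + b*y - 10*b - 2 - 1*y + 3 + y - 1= -9*b^2 + b*y + b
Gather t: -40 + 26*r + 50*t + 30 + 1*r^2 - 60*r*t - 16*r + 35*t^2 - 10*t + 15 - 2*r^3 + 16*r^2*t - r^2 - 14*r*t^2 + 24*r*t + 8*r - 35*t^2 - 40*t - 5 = -2*r^3 - 14*r*t^2 + 18*r + t*(16*r^2 - 36*r)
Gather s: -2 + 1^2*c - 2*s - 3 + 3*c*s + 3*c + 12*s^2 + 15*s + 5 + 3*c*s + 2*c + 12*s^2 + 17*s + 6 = 6*c + 24*s^2 + s*(6*c + 30) + 6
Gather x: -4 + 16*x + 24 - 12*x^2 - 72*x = -12*x^2 - 56*x + 20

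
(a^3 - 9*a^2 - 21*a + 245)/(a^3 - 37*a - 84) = (a^2 - 2*a - 35)/(a^2 + 7*a + 12)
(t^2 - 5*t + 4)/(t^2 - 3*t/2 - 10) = 2*(t - 1)/(2*t + 5)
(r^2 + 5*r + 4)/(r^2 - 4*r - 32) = (r + 1)/(r - 8)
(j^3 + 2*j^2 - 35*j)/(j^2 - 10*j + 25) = j*(j + 7)/(j - 5)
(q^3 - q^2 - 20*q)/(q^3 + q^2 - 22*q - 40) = q/(q + 2)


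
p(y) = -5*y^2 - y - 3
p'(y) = -10*y - 1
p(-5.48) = -147.67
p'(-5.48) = 53.80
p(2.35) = -32.96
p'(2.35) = -24.50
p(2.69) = -41.87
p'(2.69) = -27.90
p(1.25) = -12.06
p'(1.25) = -13.50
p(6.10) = -195.15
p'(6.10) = -62.00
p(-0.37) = -3.31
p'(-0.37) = 2.70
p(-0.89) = -6.07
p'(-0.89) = 7.90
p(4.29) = -99.31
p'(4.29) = -43.90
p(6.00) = -189.00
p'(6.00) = -61.00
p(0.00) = -3.00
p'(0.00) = -1.00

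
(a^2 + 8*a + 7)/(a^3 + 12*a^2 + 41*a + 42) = (a + 1)/(a^2 + 5*a + 6)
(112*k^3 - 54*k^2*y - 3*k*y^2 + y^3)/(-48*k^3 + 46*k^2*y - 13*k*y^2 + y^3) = (7*k + y)/(-3*k + y)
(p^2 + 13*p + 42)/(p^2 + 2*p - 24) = (p + 7)/(p - 4)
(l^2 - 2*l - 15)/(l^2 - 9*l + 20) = (l + 3)/(l - 4)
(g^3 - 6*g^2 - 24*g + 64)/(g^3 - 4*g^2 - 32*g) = (g - 2)/g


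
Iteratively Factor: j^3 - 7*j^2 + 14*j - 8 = (j - 2)*(j^2 - 5*j + 4) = (j - 2)*(j - 1)*(j - 4)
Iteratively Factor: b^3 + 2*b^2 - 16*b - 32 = (b + 4)*(b^2 - 2*b - 8) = (b - 4)*(b + 4)*(b + 2)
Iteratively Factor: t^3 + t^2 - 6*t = (t + 3)*(t^2 - 2*t) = t*(t + 3)*(t - 2)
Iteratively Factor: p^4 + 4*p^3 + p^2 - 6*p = (p + 3)*(p^3 + p^2 - 2*p) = (p - 1)*(p + 3)*(p^2 + 2*p) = p*(p - 1)*(p + 3)*(p + 2)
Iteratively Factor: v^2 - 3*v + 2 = (v - 2)*(v - 1)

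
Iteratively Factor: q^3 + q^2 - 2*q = (q)*(q^2 + q - 2) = q*(q - 1)*(q + 2)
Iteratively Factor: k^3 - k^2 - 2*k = (k - 2)*(k^2 + k) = k*(k - 2)*(k + 1)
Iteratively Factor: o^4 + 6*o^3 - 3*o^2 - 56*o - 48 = (o + 1)*(o^3 + 5*o^2 - 8*o - 48) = (o + 1)*(o + 4)*(o^2 + o - 12) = (o + 1)*(o + 4)^2*(o - 3)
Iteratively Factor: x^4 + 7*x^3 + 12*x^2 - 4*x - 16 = (x + 4)*(x^3 + 3*x^2 - 4) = (x + 2)*(x + 4)*(x^2 + x - 2) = (x - 1)*(x + 2)*(x + 4)*(x + 2)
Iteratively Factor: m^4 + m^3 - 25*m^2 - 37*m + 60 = (m - 5)*(m^3 + 6*m^2 + 5*m - 12) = (m - 5)*(m + 4)*(m^2 + 2*m - 3) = (m - 5)*(m - 1)*(m + 4)*(m + 3)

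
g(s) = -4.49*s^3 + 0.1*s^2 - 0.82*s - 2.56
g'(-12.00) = -1942.90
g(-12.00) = 7780.40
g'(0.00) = -0.82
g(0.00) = -2.56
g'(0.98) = -13.56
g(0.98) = -7.49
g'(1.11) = -17.19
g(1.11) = -9.49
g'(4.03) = -218.78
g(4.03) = -298.11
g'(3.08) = -127.99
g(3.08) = -135.33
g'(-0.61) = -5.95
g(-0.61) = -1.00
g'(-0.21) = -1.46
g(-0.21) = -2.34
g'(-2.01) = -55.64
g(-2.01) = 35.95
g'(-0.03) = -0.84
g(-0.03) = -2.54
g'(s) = -13.47*s^2 + 0.2*s - 0.82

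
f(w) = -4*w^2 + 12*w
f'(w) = 12 - 8*w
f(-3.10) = -75.64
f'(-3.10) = 36.80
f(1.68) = 8.87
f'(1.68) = -1.44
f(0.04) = 0.47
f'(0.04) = 11.68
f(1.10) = 8.36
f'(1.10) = 3.20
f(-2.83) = -66.00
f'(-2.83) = 34.64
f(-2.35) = -50.29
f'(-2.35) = 30.80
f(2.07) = 7.70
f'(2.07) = -4.56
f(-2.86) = -67.04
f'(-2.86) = 34.88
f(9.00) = -216.00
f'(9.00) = -60.00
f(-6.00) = -216.00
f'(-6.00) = 60.00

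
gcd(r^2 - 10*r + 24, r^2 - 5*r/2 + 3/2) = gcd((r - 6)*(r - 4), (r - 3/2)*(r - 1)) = 1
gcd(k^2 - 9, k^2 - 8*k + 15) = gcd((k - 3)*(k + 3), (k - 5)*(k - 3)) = k - 3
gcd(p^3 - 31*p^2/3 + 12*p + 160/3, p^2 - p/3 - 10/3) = p + 5/3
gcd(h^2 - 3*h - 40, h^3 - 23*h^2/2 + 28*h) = h - 8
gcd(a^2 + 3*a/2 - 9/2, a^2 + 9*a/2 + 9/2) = a + 3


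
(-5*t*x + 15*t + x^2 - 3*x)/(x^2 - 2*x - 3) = (-5*t + x)/(x + 1)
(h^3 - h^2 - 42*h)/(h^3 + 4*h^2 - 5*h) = (h^2 - h - 42)/(h^2 + 4*h - 5)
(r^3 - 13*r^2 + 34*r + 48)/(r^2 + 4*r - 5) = (r^3 - 13*r^2 + 34*r + 48)/(r^2 + 4*r - 5)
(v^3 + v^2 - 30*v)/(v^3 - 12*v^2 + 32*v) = (v^2 + v - 30)/(v^2 - 12*v + 32)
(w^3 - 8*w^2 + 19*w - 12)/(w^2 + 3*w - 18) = (w^2 - 5*w + 4)/(w + 6)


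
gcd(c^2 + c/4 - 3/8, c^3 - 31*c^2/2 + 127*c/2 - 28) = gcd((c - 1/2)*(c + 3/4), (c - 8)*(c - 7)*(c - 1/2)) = c - 1/2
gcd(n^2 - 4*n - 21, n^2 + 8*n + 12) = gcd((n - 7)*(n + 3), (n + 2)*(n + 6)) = 1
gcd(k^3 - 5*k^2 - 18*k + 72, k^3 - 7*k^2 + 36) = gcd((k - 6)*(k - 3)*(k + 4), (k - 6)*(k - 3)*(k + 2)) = k^2 - 9*k + 18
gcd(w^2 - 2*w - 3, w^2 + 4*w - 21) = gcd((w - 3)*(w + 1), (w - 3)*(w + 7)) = w - 3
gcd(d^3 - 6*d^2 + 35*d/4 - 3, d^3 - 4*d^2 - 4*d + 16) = d - 4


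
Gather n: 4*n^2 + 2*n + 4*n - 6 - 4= 4*n^2 + 6*n - 10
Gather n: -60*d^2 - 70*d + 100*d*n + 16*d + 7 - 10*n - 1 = -60*d^2 - 54*d + n*(100*d - 10) + 6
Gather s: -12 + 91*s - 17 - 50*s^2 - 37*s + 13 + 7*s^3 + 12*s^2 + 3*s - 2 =7*s^3 - 38*s^2 + 57*s - 18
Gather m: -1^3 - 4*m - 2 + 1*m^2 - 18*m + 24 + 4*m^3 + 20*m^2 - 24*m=4*m^3 + 21*m^2 - 46*m + 21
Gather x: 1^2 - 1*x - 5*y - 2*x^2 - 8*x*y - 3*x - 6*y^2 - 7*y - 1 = -2*x^2 + x*(-8*y - 4) - 6*y^2 - 12*y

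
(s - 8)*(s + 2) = s^2 - 6*s - 16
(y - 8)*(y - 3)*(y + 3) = y^3 - 8*y^2 - 9*y + 72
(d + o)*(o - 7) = d*o - 7*d + o^2 - 7*o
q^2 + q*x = q*(q + x)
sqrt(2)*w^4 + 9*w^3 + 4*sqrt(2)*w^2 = w^2*(w + 4*sqrt(2))*(sqrt(2)*w + 1)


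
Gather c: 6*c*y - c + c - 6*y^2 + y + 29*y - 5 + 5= 6*c*y - 6*y^2 + 30*y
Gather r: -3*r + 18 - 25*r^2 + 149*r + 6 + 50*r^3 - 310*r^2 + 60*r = 50*r^3 - 335*r^2 + 206*r + 24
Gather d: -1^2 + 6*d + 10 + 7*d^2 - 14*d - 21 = 7*d^2 - 8*d - 12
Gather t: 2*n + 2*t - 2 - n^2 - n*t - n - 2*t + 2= -n^2 - n*t + n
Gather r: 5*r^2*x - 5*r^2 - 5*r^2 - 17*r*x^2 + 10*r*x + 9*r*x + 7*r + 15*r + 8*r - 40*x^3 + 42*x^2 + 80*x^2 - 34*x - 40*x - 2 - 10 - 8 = r^2*(5*x - 10) + r*(-17*x^2 + 19*x + 30) - 40*x^3 + 122*x^2 - 74*x - 20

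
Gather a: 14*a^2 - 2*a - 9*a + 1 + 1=14*a^2 - 11*a + 2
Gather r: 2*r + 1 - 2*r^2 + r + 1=-2*r^2 + 3*r + 2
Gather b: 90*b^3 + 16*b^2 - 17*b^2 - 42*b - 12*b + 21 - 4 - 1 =90*b^3 - b^2 - 54*b + 16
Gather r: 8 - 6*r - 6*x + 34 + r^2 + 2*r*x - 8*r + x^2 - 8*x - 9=r^2 + r*(2*x - 14) + x^2 - 14*x + 33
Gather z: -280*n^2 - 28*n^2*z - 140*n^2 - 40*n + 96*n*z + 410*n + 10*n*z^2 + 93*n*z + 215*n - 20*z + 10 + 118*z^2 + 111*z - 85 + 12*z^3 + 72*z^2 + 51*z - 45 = -420*n^2 + 585*n + 12*z^3 + z^2*(10*n + 190) + z*(-28*n^2 + 189*n + 142) - 120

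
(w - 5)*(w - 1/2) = w^2 - 11*w/2 + 5/2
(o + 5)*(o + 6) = o^2 + 11*o + 30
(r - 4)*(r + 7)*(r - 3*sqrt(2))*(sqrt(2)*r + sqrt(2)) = sqrt(2)*r^4 - 6*r^3 + 4*sqrt(2)*r^3 - 25*sqrt(2)*r^2 - 24*r^2 - 28*sqrt(2)*r + 150*r + 168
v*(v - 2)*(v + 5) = v^3 + 3*v^2 - 10*v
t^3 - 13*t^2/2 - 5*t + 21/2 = (t - 7)*(t - 1)*(t + 3/2)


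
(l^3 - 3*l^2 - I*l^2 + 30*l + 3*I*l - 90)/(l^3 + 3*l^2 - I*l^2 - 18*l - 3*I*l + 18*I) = (l^2 - I*l + 30)/(l^2 + l*(6 - I) - 6*I)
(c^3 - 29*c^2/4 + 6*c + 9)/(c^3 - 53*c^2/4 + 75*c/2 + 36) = (c - 2)/(c - 8)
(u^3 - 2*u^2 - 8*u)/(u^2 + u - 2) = u*(u - 4)/(u - 1)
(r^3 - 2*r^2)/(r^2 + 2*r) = r*(r - 2)/(r + 2)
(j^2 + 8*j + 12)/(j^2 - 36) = (j + 2)/(j - 6)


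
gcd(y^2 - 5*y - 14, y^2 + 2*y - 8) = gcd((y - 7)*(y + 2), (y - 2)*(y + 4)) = 1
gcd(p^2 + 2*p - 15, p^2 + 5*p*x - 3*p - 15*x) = p - 3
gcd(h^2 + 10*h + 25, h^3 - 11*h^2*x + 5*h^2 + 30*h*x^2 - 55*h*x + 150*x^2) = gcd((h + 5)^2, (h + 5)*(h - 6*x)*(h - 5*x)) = h + 5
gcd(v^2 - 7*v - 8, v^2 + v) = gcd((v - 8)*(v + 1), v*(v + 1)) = v + 1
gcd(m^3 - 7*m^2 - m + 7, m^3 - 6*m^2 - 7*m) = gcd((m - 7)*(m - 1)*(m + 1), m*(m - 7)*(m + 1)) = m^2 - 6*m - 7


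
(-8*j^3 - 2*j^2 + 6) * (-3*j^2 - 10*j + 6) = 24*j^5 + 86*j^4 - 28*j^3 - 30*j^2 - 60*j + 36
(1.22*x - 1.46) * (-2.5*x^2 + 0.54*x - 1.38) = -3.05*x^3 + 4.3088*x^2 - 2.472*x + 2.0148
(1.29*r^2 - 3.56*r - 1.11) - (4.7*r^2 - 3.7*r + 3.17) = -3.41*r^2 + 0.14*r - 4.28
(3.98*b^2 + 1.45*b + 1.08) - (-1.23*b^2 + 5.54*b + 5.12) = 5.21*b^2 - 4.09*b - 4.04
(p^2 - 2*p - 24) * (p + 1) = p^3 - p^2 - 26*p - 24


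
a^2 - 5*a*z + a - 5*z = (a + 1)*(a - 5*z)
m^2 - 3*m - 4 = (m - 4)*(m + 1)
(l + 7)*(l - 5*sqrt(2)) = l^2 - 5*sqrt(2)*l + 7*l - 35*sqrt(2)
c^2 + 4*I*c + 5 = (c - I)*(c + 5*I)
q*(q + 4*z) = q^2 + 4*q*z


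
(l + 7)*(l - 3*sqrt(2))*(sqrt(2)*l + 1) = sqrt(2)*l^3 - 5*l^2 + 7*sqrt(2)*l^2 - 35*l - 3*sqrt(2)*l - 21*sqrt(2)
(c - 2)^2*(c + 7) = c^3 + 3*c^2 - 24*c + 28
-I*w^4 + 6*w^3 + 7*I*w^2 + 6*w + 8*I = (w - I)*(w + 2*I)*(w + 4*I)*(-I*w + 1)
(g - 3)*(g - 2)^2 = g^3 - 7*g^2 + 16*g - 12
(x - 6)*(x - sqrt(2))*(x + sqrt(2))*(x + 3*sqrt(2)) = x^4 - 6*x^3 + 3*sqrt(2)*x^3 - 18*sqrt(2)*x^2 - 2*x^2 - 6*sqrt(2)*x + 12*x + 36*sqrt(2)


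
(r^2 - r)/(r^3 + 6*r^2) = (r - 1)/(r*(r + 6))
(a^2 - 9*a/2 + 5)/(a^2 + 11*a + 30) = (a^2 - 9*a/2 + 5)/(a^2 + 11*a + 30)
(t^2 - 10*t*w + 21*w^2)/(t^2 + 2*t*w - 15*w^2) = (t - 7*w)/(t + 5*w)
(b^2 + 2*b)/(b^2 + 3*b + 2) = b/(b + 1)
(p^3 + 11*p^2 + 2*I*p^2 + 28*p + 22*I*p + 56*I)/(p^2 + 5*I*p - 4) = (p^3 + p^2*(11 + 2*I) + p*(28 + 22*I) + 56*I)/(p^2 + 5*I*p - 4)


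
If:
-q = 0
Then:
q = 0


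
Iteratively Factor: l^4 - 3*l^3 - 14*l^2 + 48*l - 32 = (l - 4)*(l^3 + l^2 - 10*l + 8) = (l - 4)*(l + 4)*(l^2 - 3*l + 2) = (l - 4)*(l - 2)*(l + 4)*(l - 1)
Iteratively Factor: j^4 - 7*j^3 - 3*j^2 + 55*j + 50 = (j - 5)*(j^3 - 2*j^2 - 13*j - 10) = (j - 5)^2*(j^2 + 3*j + 2) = (j - 5)^2*(j + 2)*(j + 1)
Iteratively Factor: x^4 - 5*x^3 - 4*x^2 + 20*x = (x + 2)*(x^3 - 7*x^2 + 10*x) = (x - 5)*(x + 2)*(x^2 - 2*x) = (x - 5)*(x - 2)*(x + 2)*(x)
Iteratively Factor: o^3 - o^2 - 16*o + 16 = (o + 4)*(o^2 - 5*o + 4) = (o - 4)*(o + 4)*(o - 1)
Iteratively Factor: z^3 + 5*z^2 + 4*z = (z + 4)*(z^2 + z) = z*(z + 4)*(z + 1)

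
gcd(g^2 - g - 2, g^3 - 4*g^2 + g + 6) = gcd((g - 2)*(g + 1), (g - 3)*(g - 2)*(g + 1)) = g^2 - g - 2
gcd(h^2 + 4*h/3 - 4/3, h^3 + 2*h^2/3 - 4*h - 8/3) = h + 2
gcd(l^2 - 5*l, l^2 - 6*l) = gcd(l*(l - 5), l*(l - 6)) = l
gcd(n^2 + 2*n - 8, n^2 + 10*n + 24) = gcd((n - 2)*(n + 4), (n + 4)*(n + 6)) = n + 4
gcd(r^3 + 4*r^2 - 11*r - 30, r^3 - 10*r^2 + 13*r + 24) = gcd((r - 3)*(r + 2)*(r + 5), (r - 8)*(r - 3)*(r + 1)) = r - 3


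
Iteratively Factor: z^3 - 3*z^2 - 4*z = (z - 4)*(z^2 + z) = z*(z - 4)*(z + 1)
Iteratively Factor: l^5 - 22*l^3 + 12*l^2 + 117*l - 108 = (l + 3)*(l^4 - 3*l^3 - 13*l^2 + 51*l - 36) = (l - 3)*(l + 3)*(l^3 - 13*l + 12) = (l - 3)*(l - 1)*(l + 3)*(l^2 + l - 12) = (l - 3)^2*(l - 1)*(l + 3)*(l + 4)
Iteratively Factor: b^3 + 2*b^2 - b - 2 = (b + 1)*(b^2 + b - 2) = (b - 1)*(b + 1)*(b + 2)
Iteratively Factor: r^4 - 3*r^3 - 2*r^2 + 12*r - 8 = (r + 2)*(r^3 - 5*r^2 + 8*r - 4) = (r - 1)*(r + 2)*(r^2 - 4*r + 4) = (r - 2)*(r - 1)*(r + 2)*(r - 2)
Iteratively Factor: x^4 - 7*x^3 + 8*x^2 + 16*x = (x)*(x^3 - 7*x^2 + 8*x + 16) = x*(x + 1)*(x^2 - 8*x + 16) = x*(x - 4)*(x + 1)*(x - 4)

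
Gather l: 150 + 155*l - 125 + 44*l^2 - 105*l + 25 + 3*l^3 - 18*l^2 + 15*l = 3*l^3 + 26*l^2 + 65*l + 50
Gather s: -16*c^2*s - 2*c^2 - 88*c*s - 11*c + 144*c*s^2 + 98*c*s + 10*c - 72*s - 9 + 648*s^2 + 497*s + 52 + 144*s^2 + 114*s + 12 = -2*c^2 - c + s^2*(144*c + 792) + s*(-16*c^2 + 10*c + 539) + 55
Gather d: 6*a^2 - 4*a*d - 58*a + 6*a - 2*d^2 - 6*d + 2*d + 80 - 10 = 6*a^2 - 52*a - 2*d^2 + d*(-4*a - 4) + 70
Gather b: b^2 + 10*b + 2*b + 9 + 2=b^2 + 12*b + 11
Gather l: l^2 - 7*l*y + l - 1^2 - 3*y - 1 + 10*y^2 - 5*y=l^2 + l*(1 - 7*y) + 10*y^2 - 8*y - 2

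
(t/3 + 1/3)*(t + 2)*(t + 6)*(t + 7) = t^4/3 + 16*t^3/3 + 83*t^2/3 + 152*t/3 + 28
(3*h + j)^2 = 9*h^2 + 6*h*j + j^2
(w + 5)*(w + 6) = w^2 + 11*w + 30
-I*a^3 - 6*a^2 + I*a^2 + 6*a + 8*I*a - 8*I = (a - 4*I)*(a - 2*I)*(-I*a + I)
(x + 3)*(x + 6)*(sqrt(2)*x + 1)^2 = 2*x^4 + 2*sqrt(2)*x^3 + 18*x^3 + 18*sqrt(2)*x^2 + 37*x^2 + 9*x + 36*sqrt(2)*x + 18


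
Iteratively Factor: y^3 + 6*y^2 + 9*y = (y)*(y^2 + 6*y + 9) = y*(y + 3)*(y + 3)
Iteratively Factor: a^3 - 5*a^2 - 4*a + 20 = (a - 2)*(a^2 - 3*a - 10) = (a - 5)*(a - 2)*(a + 2)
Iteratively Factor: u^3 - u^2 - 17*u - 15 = (u + 3)*(u^2 - 4*u - 5) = (u + 1)*(u + 3)*(u - 5)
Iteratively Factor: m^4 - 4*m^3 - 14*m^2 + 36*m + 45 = (m + 3)*(m^3 - 7*m^2 + 7*m + 15) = (m + 1)*(m + 3)*(m^2 - 8*m + 15) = (m - 5)*(m + 1)*(m + 3)*(m - 3)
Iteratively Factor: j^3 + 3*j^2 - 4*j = (j)*(j^2 + 3*j - 4) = j*(j - 1)*(j + 4)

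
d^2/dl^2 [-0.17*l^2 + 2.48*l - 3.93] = -0.340000000000000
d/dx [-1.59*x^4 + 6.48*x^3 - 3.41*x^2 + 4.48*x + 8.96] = -6.36*x^3 + 19.44*x^2 - 6.82*x + 4.48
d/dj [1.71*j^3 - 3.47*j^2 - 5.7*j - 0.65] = 5.13*j^2 - 6.94*j - 5.7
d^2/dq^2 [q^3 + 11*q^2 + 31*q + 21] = 6*q + 22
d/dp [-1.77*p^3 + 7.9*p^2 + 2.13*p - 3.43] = -5.31*p^2 + 15.8*p + 2.13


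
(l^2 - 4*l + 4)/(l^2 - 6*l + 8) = (l - 2)/(l - 4)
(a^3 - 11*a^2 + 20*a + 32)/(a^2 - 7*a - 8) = a - 4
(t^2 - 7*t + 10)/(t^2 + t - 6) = (t - 5)/(t + 3)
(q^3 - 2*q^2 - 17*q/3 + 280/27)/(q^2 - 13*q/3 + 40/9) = q + 7/3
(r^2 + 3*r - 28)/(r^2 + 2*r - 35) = (r - 4)/(r - 5)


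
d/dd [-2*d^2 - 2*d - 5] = -4*d - 2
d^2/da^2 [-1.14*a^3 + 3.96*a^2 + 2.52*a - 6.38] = 7.92 - 6.84*a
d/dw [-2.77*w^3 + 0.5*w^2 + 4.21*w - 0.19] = -8.31*w^2 + 1.0*w + 4.21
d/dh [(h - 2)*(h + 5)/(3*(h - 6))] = (h^2 - 12*h - 8)/(3*(h^2 - 12*h + 36))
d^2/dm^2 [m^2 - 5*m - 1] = 2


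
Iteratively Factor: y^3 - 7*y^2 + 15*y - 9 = (y - 3)*(y^2 - 4*y + 3) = (y - 3)*(y - 1)*(y - 3)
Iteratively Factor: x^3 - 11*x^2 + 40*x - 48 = (x - 3)*(x^2 - 8*x + 16) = (x - 4)*(x - 3)*(x - 4)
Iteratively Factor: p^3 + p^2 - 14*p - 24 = (p + 2)*(p^2 - p - 12) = (p + 2)*(p + 3)*(p - 4)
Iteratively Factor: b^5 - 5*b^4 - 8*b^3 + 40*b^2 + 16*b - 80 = (b - 2)*(b^4 - 3*b^3 - 14*b^2 + 12*b + 40) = (b - 5)*(b - 2)*(b^3 + 2*b^2 - 4*b - 8) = (b - 5)*(b - 2)*(b + 2)*(b^2 - 4) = (b - 5)*(b - 2)^2*(b + 2)*(b + 2)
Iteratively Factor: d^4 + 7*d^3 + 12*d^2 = (d)*(d^3 + 7*d^2 + 12*d) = d*(d + 3)*(d^2 + 4*d) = d^2*(d + 3)*(d + 4)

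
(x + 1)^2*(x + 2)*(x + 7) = x^4 + 11*x^3 + 33*x^2 + 37*x + 14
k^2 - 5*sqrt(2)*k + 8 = (k - 4*sqrt(2))*(k - sqrt(2))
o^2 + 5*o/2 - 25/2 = (o - 5/2)*(o + 5)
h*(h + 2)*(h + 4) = h^3 + 6*h^2 + 8*h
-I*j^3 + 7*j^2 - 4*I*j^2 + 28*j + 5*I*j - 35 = (j + 5)*(j + 7*I)*(-I*j + I)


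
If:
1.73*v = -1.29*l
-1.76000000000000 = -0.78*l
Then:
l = 2.26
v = -1.68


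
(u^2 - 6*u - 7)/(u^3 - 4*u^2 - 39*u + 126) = (u + 1)/(u^2 + 3*u - 18)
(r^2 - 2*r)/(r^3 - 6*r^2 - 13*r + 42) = r/(r^2 - 4*r - 21)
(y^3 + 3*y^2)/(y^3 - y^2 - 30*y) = y*(y + 3)/(y^2 - y - 30)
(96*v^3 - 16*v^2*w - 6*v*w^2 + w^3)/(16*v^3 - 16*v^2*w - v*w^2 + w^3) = (6*v - w)/(v - w)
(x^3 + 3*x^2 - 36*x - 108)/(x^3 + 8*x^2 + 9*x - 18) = (x - 6)/(x - 1)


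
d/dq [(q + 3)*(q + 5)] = 2*q + 8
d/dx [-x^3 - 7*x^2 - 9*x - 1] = -3*x^2 - 14*x - 9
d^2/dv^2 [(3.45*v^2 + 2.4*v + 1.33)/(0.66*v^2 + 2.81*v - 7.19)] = (-10.70586*v^3 + 101.705868*v^2 + 83.1334680000001*v + 487.3082)/(0.287496*v^6 + 3.672108*v^5 + 6.238386*v^4 - 57.819403*v^3 - 67.960599*v^2 + 435.798123*v - 371.694959)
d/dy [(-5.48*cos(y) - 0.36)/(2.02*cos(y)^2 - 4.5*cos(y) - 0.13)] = (-11.0696*cos(y)^2 - 1.4544*cos(y) + 0.9076)*sin(y)/(4.0804*cos(y)^4 - 18.18*cos(y)^3 + 19.7248*cos(y)^2 + 1.17*cos(y) + 0.0169)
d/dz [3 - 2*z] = -2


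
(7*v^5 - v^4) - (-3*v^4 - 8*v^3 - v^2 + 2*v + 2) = 7*v^5 + 2*v^4 + 8*v^3 + v^2 - 2*v - 2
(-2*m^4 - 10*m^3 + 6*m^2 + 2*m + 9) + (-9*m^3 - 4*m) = -2*m^4 - 19*m^3 + 6*m^2 - 2*m + 9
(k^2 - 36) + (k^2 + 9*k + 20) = 2*k^2 + 9*k - 16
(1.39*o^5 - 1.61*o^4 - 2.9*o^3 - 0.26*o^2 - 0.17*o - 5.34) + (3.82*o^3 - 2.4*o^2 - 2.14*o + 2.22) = 1.39*o^5 - 1.61*o^4 + 0.92*o^3 - 2.66*o^2 - 2.31*o - 3.12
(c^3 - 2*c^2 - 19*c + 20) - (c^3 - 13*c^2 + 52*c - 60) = 11*c^2 - 71*c + 80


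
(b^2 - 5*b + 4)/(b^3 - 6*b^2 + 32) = (b - 1)/(b^2 - 2*b - 8)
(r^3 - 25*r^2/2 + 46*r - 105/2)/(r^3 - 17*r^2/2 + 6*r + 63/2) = (2*r - 5)/(2*r + 3)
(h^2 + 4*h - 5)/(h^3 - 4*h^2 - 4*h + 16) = (h^2 + 4*h - 5)/(h^3 - 4*h^2 - 4*h + 16)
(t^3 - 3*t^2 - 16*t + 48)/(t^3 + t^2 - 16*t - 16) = (t - 3)/(t + 1)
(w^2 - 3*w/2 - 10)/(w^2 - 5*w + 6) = (w^2 - 3*w/2 - 10)/(w^2 - 5*w + 6)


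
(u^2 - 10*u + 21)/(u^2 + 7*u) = (u^2 - 10*u + 21)/(u*(u + 7))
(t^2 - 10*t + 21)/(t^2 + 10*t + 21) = (t^2 - 10*t + 21)/(t^2 + 10*t + 21)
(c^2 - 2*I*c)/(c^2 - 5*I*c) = (c - 2*I)/(c - 5*I)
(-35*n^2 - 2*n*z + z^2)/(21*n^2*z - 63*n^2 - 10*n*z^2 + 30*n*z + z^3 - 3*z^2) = (5*n + z)/(-3*n*z + 9*n + z^2 - 3*z)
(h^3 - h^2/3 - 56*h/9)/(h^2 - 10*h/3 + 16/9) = h*(3*h + 7)/(3*h - 2)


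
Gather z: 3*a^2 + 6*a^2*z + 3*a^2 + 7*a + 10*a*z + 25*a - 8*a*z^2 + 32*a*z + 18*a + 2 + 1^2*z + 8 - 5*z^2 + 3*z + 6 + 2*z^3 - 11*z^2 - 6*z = 6*a^2 + 50*a + 2*z^3 + z^2*(-8*a - 16) + z*(6*a^2 + 42*a - 2) + 16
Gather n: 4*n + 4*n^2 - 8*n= 4*n^2 - 4*n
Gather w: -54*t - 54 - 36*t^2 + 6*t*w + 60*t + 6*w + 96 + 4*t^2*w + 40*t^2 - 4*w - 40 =4*t^2 + 6*t + w*(4*t^2 + 6*t + 2) + 2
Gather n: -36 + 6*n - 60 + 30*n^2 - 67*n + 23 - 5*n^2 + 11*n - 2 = 25*n^2 - 50*n - 75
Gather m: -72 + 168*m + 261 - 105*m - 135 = 63*m + 54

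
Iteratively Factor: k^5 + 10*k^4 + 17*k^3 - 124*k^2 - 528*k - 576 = (k + 3)*(k^4 + 7*k^3 - 4*k^2 - 112*k - 192) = (k + 3)^2*(k^3 + 4*k^2 - 16*k - 64) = (k + 3)^2*(k + 4)*(k^2 - 16) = (k - 4)*(k + 3)^2*(k + 4)*(k + 4)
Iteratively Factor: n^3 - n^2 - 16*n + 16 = (n + 4)*(n^2 - 5*n + 4) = (n - 4)*(n + 4)*(n - 1)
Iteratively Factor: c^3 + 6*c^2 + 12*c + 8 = (c + 2)*(c^2 + 4*c + 4) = (c + 2)^2*(c + 2)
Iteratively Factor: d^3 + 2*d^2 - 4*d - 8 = (d + 2)*(d^2 - 4) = (d - 2)*(d + 2)*(d + 2)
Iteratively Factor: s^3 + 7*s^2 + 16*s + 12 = (s + 3)*(s^2 + 4*s + 4) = (s + 2)*(s + 3)*(s + 2)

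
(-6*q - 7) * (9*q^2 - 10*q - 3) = -54*q^3 - 3*q^2 + 88*q + 21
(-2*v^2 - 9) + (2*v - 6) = -2*v^2 + 2*v - 15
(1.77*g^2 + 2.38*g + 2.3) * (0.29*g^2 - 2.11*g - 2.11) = 0.5133*g^4 - 3.0445*g^3 - 8.0895*g^2 - 9.8748*g - 4.853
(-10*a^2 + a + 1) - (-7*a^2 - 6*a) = -3*a^2 + 7*a + 1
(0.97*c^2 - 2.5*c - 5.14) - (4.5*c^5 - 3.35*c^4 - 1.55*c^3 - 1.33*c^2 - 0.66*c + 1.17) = -4.5*c^5 + 3.35*c^4 + 1.55*c^3 + 2.3*c^2 - 1.84*c - 6.31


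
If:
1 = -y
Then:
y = -1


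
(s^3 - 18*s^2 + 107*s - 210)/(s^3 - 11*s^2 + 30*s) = (s - 7)/s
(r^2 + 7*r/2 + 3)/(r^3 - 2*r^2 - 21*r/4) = 2*(r + 2)/(r*(2*r - 7))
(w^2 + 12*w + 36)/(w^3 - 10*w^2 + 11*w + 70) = (w^2 + 12*w + 36)/(w^3 - 10*w^2 + 11*w + 70)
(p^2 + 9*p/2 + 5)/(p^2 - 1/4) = 2*(2*p^2 + 9*p + 10)/(4*p^2 - 1)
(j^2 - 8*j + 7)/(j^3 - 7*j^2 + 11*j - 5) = (j - 7)/(j^2 - 6*j + 5)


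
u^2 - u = u*(u - 1)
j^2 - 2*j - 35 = (j - 7)*(j + 5)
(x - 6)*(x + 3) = x^2 - 3*x - 18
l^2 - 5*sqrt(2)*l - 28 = (l - 7*sqrt(2))*(l + 2*sqrt(2))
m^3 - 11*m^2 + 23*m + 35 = (m - 7)*(m - 5)*(m + 1)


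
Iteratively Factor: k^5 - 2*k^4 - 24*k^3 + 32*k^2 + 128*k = (k + 4)*(k^4 - 6*k^3 + 32*k) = (k + 2)*(k + 4)*(k^3 - 8*k^2 + 16*k) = (k - 4)*(k + 2)*(k + 4)*(k^2 - 4*k) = k*(k - 4)*(k + 2)*(k + 4)*(k - 4)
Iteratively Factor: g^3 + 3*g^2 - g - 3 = (g + 1)*(g^2 + 2*g - 3) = (g - 1)*(g + 1)*(g + 3)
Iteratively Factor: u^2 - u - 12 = (u + 3)*(u - 4)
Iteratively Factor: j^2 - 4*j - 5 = (j - 5)*(j + 1)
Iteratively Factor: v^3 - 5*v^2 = (v)*(v^2 - 5*v) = v*(v - 5)*(v)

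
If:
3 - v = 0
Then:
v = 3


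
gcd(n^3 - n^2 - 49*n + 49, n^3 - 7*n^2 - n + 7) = n^2 - 8*n + 7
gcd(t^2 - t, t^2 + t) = t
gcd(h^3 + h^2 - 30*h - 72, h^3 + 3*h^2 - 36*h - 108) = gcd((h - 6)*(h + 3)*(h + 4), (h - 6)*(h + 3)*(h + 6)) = h^2 - 3*h - 18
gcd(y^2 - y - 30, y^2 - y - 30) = y^2 - y - 30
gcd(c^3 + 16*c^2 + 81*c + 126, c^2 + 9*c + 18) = c^2 + 9*c + 18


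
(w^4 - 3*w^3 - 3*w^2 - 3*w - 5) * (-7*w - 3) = -7*w^5 + 18*w^4 + 30*w^3 + 30*w^2 + 44*w + 15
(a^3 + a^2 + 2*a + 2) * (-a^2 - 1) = -a^5 - a^4 - 3*a^3 - 3*a^2 - 2*a - 2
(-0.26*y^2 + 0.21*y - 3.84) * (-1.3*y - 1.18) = 0.338*y^3 + 0.0338*y^2 + 4.7442*y + 4.5312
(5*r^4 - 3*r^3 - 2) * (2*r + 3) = 10*r^5 + 9*r^4 - 9*r^3 - 4*r - 6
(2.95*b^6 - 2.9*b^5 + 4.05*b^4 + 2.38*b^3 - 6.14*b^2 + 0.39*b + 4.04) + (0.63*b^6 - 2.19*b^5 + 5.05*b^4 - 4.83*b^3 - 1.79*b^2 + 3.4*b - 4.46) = 3.58*b^6 - 5.09*b^5 + 9.1*b^4 - 2.45*b^3 - 7.93*b^2 + 3.79*b - 0.42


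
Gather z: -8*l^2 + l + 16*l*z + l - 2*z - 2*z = -8*l^2 + 2*l + z*(16*l - 4)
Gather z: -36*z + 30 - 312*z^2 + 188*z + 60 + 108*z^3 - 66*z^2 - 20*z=108*z^3 - 378*z^2 + 132*z + 90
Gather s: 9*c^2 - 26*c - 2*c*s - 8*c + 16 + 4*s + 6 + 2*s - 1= 9*c^2 - 34*c + s*(6 - 2*c) + 21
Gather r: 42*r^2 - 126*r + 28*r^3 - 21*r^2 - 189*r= 28*r^3 + 21*r^2 - 315*r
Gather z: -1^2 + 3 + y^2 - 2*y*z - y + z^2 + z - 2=y^2 - y + z^2 + z*(1 - 2*y)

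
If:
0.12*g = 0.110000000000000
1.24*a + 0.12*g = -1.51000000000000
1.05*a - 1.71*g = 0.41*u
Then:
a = -1.31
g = 0.92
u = -7.17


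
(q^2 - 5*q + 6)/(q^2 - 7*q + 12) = (q - 2)/(q - 4)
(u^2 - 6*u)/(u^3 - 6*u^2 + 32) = u*(u - 6)/(u^3 - 6*u^2 + 32)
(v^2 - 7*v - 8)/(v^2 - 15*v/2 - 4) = 2*(v + 1)/(2*v + 1)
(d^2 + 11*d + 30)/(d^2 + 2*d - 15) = (d + 6)/(d - 3)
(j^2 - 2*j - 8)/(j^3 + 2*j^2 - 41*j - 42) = (j^2 - 2*j - 8)/(j^3 + 2*j^2 - 41*j - 42)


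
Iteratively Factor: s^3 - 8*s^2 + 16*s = (s)*(s^2 - 8*s + 16) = s*(s - 4)*(s - 4)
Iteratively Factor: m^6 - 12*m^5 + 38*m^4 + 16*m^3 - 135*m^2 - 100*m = (m)*(m^5 - 12*m^4 + 38*m^3 + 16*m^2 - 135*m - 100) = m*(m + 1)*(m^4 - 13*m^3 + 51*m^2 - 35*m - 100) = m*(m + 1)^2*(m^3 - 14*m^2 + 65*m - 100) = m*(m - 5)*(m + 1)^2*(m^2 - 9*m + 20) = m*(m - 5)^2*(m + 1)^2*(m - 4)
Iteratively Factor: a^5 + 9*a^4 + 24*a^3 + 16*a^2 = (a)*(a^4 + 9*a^3 + 24*a^2 + 16*a) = a*(a + 1)*(a^3 + 8*a^2 + 16*a) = a*(a + 1)*(a + 4)*(a^2 + 4*a) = a*(a + 1)*(a + 4)^2*(a)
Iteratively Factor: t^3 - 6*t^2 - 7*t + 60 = (t - 4)*(t^2 - 2*t - 15) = (t - 5)*(t - 4)*(t + 3)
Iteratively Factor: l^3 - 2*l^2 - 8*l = (l)*(l^2 - 2*l - 8) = l*(l + 2)*(l - 4)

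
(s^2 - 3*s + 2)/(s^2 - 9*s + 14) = (s - 1)/(s - 7)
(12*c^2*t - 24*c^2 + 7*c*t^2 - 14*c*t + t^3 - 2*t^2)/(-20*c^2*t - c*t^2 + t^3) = (3*c*t - 6*c + t^2 - 2*t)/(t*(-5*c + t))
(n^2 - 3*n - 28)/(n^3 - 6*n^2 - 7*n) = (n + 4)/(n*(n + 1))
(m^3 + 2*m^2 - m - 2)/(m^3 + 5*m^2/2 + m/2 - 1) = 2*(m - 1)/(2*m - 1)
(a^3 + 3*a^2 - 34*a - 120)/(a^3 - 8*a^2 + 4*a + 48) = (a^2 + 9*a + 20)/(a^2 - 2*a - 8)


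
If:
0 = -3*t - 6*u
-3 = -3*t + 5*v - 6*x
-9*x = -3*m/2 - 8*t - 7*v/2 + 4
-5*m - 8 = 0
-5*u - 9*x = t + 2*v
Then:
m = -8/5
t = 1711/1895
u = -1711/3790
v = 183/1895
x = 489/3790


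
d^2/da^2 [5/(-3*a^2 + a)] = 10*(3*a*(3*a - 1) - (6*a - 1)^2)/(a^3*(3*a - 1)^3)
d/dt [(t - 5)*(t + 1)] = 2*t - 4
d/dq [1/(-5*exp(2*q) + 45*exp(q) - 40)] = (2*exp(q) - 9)*exp(q)/(5*(exp(2*q) - 9*exp(q) + 8)^2)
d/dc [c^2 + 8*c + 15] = 2*c + 8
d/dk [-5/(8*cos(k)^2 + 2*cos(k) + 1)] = -10*(8*cos(k) + 1)*sin(k)/(8*cos(k)^2 + 2*cos(k) + 1)^2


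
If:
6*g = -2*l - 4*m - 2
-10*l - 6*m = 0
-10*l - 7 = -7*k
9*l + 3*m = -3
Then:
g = -11/12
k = -1/14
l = -3/4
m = 5/4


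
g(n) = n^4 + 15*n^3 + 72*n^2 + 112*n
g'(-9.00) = -455.00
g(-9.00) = 450.00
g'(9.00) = 7969.00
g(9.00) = 24336.00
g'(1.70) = 506.50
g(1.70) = 480.53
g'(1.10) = 330.17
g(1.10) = 231.75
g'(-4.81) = 15.35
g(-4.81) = -6.91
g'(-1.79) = -24.52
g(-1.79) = -45.55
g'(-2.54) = -28.99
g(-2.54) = -24.15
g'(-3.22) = -18.65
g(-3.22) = -7.41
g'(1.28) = 378.44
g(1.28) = 295.47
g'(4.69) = 2189.83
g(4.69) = 4140.25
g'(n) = 4*n^3 + 45*n^2 + 144*n + 112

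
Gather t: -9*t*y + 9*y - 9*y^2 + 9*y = -9*t*y - 9*y^2 + 18*y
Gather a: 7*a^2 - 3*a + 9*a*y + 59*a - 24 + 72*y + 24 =7*a^2 + a*(9*y + 56) + 72*y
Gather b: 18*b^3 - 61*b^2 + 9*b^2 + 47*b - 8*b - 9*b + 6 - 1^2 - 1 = 18*b^3 - 52*b^2 + 30*b + 4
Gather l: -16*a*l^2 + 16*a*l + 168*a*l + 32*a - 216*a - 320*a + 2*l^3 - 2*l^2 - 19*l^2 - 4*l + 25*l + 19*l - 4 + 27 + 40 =-504*a + 2*l^3 + l^2*(-16*a - 21) + l*(184*a + 40) + 63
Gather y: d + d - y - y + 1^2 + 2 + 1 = 2*d - 2*y + 4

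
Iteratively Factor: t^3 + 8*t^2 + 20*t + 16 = (t + 2)*(t^2 + 6*t + 8) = (t + 2)^2*(t + 4)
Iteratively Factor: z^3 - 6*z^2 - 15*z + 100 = (z + 4)*(z^2 - 10*z + 25) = (z - 5)*(z + 4)*(z - 5)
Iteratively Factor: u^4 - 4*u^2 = (u - 2)*(u^3 + 2*u^2) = (u - 2)*(u + 2)*(u^2) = u*(u - 2)*(u + 2)*(u)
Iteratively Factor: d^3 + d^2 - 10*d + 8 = (d - 1)*(d^2 + 2*d - 8) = (d - 2)*(d - 1)*(d + 4)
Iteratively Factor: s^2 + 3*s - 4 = (s - 1)*(s + 4)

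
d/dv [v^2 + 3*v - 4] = 2*v + 3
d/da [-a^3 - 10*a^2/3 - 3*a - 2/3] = -3*a^2 - 20*a/3 - 3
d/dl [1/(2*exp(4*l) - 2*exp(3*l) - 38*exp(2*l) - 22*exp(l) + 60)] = (-4*exp(3*l) + 3*exp(2*l) + 38*exp(l) + 11)*exp(l)/(2*(-exp(4*l) + exp(3*l) + 19*exp(2*l) + 11*exp(l) - 30)^2)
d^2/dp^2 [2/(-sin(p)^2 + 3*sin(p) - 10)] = 2*(4*sin(p)^4 - 9*sin(p)^3 - 37*sin(p)^2 + 48*sin(p) + 2)/(sin(p)^2 - 3*sin(p) + 10)^3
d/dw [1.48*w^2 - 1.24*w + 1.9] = 2.96*w - 1.24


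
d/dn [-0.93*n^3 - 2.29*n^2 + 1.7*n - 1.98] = -2.79*n^2 - 4.58*n + 1.7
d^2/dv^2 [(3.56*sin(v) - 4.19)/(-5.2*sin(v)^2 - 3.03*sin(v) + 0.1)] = (96.2624*sin(v)^5 - 509.28176*sin(v)^4 - 379.47052*sin(v)^3 + 633.681109*sin(v)^2 + 383.76467*sin(v) + 79.136182)/(5.2*sin(v)^2 + 3.03*sin(v) - 0.1)^3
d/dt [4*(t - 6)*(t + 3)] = 8*t - 12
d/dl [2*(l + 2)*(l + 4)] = 4*l + 12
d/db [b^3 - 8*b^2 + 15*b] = 3*b^2 - 16*b + 15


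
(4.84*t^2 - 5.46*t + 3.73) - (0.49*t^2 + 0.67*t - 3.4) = 4.35*t^2 - 6.13*t + 7.13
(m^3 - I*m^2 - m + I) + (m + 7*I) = m^3 - I*m^2 + 8*I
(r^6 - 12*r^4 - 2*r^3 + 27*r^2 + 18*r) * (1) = r^6 - 12*r^4 - 2*r^3 + 27*r^2 + 18*r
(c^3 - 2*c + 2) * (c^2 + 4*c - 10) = c^5 + 4*c^4 - 12*c^3 - 6*c^2 + 28*c - 20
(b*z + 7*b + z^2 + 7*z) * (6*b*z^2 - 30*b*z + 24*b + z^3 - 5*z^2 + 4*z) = 6*b^2*z^3 + 12*b^2*z^2 - 186*b^2*z + 168*b^2 + 7*b*z^4 + 14*b*z^3 - 217*b*z^2 + 196*b*z + z^5 + 2*z^4 - 31*z^3 + 28*z^2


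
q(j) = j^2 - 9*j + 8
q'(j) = 2*j - 9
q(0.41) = 4.48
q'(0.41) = -8.18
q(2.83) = -9.46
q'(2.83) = -3.34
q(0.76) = 1.74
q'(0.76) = -7.48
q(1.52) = -3.37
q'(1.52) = -5.96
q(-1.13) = 19.45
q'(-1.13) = -11.26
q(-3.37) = 49.69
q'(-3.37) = -15.74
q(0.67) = 2.42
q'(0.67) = -7.66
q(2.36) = -7.67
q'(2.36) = -4.28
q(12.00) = 44.00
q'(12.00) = 15.00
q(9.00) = 8.00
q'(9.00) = 9.00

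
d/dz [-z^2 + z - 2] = 1 - 2*z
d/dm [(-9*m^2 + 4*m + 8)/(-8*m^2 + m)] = (23*m^2 + 128*m - 8)/(m^2*(64*m^2 - 16*m + 1))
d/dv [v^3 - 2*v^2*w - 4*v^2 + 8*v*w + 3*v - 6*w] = 3*v^2 - 4*v*w - 8*v + 8*w + 3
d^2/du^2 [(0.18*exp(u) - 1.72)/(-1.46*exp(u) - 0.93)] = (3.910756*exp(u) - 2.491098)*exp(u)/(3.112136*exp(3*u) + 5.947164*exp(2*u) + 3.788262*exp(u) + 0.804357)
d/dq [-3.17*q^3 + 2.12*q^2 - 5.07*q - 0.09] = -9.51*q^2 + 4.24*q - 5.07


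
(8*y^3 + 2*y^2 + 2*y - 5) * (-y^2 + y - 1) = -8*y^5 + 6*y^4 - 8*y^3 + 5*y^2 - 7*y + 5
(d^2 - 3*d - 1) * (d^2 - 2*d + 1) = d^4 - 5*d^3 + 6*d^2 - d - 1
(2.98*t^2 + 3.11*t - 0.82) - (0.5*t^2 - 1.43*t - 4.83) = 2.48*t^2 + 4.54*t + 4.01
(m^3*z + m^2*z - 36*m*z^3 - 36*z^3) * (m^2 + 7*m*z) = m^5*z + 7*m^4*z^2 + m^4*z - 36*m^3*z^3 + 7*m^3*z^2 - 252*m^2*z^4 - 36*m^2*z^3 - 252*m*z^4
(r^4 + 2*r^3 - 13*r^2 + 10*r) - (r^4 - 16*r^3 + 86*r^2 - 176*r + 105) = 18*r^3 - 99*r^2 + 186*r - 105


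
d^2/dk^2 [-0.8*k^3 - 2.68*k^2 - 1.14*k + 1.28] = -4.8*k - 5.36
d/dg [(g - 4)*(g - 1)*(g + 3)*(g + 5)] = 4*g^3 + 9*g^2 - 42*g - 43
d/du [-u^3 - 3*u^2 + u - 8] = -3*u^2 - 6*u + 1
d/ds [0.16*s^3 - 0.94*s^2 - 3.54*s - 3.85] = 0.48*s^2 - 1.88*s - 3.54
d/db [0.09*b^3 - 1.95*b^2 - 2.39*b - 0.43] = 0.27*b^2 - 3.9*b - 2.39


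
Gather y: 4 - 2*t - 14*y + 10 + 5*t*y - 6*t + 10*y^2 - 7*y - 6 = -8*t + 10*y^2 + y*(5*t - 21) + 8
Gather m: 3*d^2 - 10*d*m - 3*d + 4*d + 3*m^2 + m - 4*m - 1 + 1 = 3*d^2 + d + 3*m^2 + m*(-10*d - 3)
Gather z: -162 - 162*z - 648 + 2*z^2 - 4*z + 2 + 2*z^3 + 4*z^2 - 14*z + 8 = 2*z^3 + 6*z^2 - 180*z - 800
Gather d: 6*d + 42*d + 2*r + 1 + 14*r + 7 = 48*d + 16*r + 8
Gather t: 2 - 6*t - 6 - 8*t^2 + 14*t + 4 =-8*t^2 + 8*t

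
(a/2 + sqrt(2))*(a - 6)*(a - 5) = a^3/2 - 11*a^2/2 + sqrt(2)*a^2 - 11*sqrt(2)*a + 15*a + 30*sqrt(2)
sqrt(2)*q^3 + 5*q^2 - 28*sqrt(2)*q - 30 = (q - 3*sqrt(2))*(q + 5*sqrt(2))*(sqrt(2)*q + 1)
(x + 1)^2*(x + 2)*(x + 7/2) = x^4 + 15*x^3/2 + 19*x^2 + 39*x/2 + 7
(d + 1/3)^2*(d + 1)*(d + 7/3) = d^4 + 4*d^3 + 14*d^2/3 + 52*d/27 + 7/27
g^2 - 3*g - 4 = (g - 4)*(g + 1)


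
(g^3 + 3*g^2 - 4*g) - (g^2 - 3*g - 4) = g^3 + 2*g^2 - g + 4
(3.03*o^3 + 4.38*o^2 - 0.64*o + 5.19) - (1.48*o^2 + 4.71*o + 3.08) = 3.03*o^3 + 2.9*o^2 - 5.35*o + 2.11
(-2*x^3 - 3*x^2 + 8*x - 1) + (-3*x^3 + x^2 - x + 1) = -5*x^3 - 2*x^2 + 7*x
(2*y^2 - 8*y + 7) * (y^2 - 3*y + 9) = 2*y^4 - 14*y^3 + 49*y^2 - 93*y + 63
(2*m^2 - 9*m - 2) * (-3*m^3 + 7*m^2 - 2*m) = -6*m^5 + 41*m^4 - 61*m^3 + 4*m^2 + 4*m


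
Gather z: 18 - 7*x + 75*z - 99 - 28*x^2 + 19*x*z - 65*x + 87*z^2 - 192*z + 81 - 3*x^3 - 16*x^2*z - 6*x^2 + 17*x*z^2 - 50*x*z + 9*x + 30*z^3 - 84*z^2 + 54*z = -3*x^3 - 34*x^2 - 63*x + 30*z^3 + z^2*(17*x + 3) + z*(-16*x^2 - 31*x - 63)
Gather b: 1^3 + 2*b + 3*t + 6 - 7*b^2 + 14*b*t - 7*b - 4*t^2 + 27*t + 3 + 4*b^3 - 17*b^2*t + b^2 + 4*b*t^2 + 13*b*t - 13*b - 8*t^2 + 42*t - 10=4*b^3 + b^2*(-17*t - 6) + b*(4*t^2 + 27*t - 18) - 12*t^2 + 72*t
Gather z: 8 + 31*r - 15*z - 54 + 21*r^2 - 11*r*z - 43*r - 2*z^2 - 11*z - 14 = 21*r^2 - 12*r - 2*z^2 + z*(-11*r - 26) - 60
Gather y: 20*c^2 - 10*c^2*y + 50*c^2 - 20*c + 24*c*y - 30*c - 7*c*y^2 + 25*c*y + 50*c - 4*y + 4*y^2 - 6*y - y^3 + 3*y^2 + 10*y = 70*c^2 - y^3 + y^2*(7 - 7*c) + y*(-10*c^2 + 49*c)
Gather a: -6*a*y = -6*a*y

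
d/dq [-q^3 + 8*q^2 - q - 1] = -3*q^2 + 16*q - 1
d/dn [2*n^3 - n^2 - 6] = 2*n*(3*n - 1)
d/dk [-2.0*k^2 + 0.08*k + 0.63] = 0.08 - 4.0*k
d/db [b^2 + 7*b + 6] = 2*b + 7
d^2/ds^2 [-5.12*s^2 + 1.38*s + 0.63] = -10.2400000000000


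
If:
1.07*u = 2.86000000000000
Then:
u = 2.67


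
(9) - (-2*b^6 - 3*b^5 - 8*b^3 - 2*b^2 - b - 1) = 2*b^6 + 3*b^5 + 8*b^3 + 2*b^2 + b + 10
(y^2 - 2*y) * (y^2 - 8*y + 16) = y^4 - 10*y^3 + 32*y^2 - 32*y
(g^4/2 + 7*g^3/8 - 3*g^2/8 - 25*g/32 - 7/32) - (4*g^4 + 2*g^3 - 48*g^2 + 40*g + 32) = -7*g^4/2 - 9*g^3/8 + 381*g^2/8 - 1305*g/32 - 1031/32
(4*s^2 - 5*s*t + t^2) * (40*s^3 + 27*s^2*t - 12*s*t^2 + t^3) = 160*s^5 - 92*s^4*t - 143*s^3*t^2 + 91*s^2*t^3 - 17*s*t^4 + t^5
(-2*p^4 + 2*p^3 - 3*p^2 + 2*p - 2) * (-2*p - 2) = 4*p^5 + 2*p^3 + 2*p^2 + 4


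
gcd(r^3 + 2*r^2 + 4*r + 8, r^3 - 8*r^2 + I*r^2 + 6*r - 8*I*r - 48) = r - 2*I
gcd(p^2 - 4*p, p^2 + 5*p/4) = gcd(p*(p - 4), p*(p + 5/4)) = p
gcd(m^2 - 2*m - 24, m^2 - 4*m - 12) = m - 6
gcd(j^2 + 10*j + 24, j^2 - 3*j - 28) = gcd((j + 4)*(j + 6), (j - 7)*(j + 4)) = j + 4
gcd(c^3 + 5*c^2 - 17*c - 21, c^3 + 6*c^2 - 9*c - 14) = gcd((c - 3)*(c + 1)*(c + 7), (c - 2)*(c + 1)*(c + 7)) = c^2 + 8*c + 7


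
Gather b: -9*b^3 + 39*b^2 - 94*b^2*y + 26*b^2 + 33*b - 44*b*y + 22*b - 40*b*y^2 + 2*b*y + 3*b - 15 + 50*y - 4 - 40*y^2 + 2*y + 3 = -9*b^3 + b^2*(65 - 94*y) + b*(-40*y^2 - 42*y + 58) - 40*y^2 + 52*y - 16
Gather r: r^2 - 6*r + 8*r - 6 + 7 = r^2 + 2*r + 1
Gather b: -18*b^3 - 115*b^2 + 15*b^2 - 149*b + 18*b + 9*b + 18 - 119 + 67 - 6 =-18*b^3 - 100*b^2 - 122*b - 40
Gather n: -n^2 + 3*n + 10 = -n^2 + 3*n + 10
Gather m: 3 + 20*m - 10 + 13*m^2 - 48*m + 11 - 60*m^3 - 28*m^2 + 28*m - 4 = -60*m^3 - 15*m^2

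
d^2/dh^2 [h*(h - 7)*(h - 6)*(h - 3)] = 12*h^2 - 96*h + 162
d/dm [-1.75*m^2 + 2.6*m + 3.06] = 2.6 - 3.5*m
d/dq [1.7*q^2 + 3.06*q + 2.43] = 3.4*q + 3.06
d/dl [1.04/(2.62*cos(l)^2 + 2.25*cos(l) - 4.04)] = (5.4496*cos(l) + 2.34)*sin(l)/(2.62*cos(l)^2 + 2.25*cos(l) - 4.04)^2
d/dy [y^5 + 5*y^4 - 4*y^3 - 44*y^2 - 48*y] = 5*y^4 + 20*y^3 - 12*y^2 - 88*y - 48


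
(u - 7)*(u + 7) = u^2 - 49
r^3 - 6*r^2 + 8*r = r*(r - 4)*(r - 2)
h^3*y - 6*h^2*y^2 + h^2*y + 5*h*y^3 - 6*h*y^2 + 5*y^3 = (h - 5*y)*(h - y)*(h*y + y)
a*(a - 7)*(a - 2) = a^3 - 9*a^2 + 14*a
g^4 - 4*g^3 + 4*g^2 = g^2*(g - 2)^2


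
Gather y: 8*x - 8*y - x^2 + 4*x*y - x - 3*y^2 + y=-x^2 + 7*x - 3*y^2 + y*(4*x - 7)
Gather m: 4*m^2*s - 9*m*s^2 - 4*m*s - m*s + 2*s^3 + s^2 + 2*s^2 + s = 4*m^2*s + m*(-9*s^2 - 5*s) + 2*s^3 + 3*s^2 + s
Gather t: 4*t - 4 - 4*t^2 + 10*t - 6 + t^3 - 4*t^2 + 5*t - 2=t^3 - 8*t^2 + 19*t - 12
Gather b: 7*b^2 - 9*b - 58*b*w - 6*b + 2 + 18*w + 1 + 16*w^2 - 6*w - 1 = 7*b^2 + b*(-58*w - 15) + 16*w^2 + 12*w + 2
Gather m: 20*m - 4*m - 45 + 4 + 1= 16*m - 40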